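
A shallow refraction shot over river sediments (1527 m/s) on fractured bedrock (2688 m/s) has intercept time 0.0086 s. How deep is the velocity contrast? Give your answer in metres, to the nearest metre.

θ_c = arcsin(1527/2688) = 34.62°; cos θ_c = 0.8230.
tᵢ = 2h cos θ_c/V₁ ⇒ h = tᵢ·V₁/(2 cos θ_c) = 0.0086·1527/(2·0.8230) = 7.98 m.

8 m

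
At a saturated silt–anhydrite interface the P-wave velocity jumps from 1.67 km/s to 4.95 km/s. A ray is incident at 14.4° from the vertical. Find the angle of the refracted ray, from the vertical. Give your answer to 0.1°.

47.5°

sin θ₁/V₁ = sin θ₂/V₂ ⇒ sin θ₂ = 4.95·sin 14.4°/1.67 = 4.95·0.2487/1.67 = 0.7371.
θ₂ = sin⁻¹(0.7371) = 47.49° (from vertical).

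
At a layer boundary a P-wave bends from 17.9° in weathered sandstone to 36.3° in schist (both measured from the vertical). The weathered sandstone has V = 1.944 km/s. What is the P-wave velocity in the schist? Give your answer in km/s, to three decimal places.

3.744 km/s

sin 17.9° = 0.3074; sin 36.3° = 0.5920.
V₂ = V₁·(sin θ₂/sin θ₁) = 1.944·(0.5920/0.3074) = 3.744 km/s.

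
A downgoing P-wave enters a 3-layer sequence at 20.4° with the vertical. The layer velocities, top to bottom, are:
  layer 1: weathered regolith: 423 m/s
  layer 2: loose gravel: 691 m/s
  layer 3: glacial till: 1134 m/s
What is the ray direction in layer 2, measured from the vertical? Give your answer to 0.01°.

Snell's law across each interface conserves sin θ / V, so sin θ_2 = V_2·sin θ₁/V₁.
sin θ_2 = 691 × sin 20.4° / 423 = 0.5694.
θ_2 = 34.71° from the vertical.

34.71°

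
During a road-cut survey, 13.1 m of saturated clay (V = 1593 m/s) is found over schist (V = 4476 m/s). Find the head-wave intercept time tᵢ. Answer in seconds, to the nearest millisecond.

tᵢ = 2h·√(V₂²−V₁²)/(V₁V₂).
√(V₂²−V₁²) = √(4476²−1593²) = 4182.9 m/s.
tᵢ = 2·13.1·4182.9/(1593·4476) = 0.01537 s.

0.015 s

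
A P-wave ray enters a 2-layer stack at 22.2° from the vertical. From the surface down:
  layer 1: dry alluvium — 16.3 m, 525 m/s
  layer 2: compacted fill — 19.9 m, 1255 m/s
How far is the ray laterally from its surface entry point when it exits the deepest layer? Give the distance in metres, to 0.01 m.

Ray parameter p = sin 22.2° / 525 m/s = 7.1970e-04 s/m.
Layer 1: θ = 22.20°; offset = 16.3·tan 22.20° = 6.6519 m.
Layer 2: sin θ = p·1255 = 0.9032 → θ = 64.58°; offset = 19.9·tan 64.58° = 41.8801 m.
Summing the layer offsets gives 48.5320 m.

48.53 m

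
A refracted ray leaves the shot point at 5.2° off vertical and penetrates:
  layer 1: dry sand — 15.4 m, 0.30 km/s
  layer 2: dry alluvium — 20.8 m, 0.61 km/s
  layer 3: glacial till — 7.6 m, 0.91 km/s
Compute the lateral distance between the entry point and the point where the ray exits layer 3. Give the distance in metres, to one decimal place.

7.5 m

Ray parameter p = sin 5.2° / 0.30 km/s = 3.0211e-01 s/km.
Layer 1: θ = 5.20°; offset = 15.4·tan 5.20° = 1.402 m.
Layer 2: sin θ = p·0.61 = 0.1843 → θ = 10.62°; offset = 20.8·tan 10.62° = 3.900 m.
Layer 3: sin θ = p·0.91 = 0.2749 → θ = 15.96°; offset = 7.6·tan 15.96° = 2.173 m.
Total horizontal offset = 7.475 m.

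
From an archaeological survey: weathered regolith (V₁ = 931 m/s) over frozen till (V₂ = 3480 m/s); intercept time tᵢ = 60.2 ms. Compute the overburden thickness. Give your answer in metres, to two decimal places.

29.08 m

θ_c = arcsin(931/3480) = 15.52°; cos θ_c = 0.9635.
tᵢ = 2h cos θ_c/V₁ ⇒ h = tᵢ·V₁/(2 cos θ_c) = 0.0602·931/(2·0.9635) = 29.08 m.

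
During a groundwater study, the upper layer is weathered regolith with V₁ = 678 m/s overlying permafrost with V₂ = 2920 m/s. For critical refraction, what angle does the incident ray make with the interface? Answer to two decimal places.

76.57°

At critical incidence the refracted ray runs along the interface (θ₂ = 90°), so sin θ_c = V₁/V₂.
θ_c = arcsin(678/2920) = arcsin 0.2322 = 13.43°.
Measured from the interface: 90° − 13.43° = 76.57°.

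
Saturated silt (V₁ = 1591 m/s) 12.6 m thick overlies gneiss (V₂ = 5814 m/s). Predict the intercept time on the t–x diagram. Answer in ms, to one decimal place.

15.2 ms

tᵢ = 2h·√(V₂²−V₁²)/(V₁V₂).
√(V₂²−V₁²) = √(5814²−1591²) = 5592.1 m/s.
tᵢ = 2·12.6·5592.1/(1591·5814) = 0.01523 s.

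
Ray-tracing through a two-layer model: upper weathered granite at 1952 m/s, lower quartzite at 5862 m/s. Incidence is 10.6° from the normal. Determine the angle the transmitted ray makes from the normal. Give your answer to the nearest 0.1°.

33.5°

Snell's law: sin θ₂ = (V₂/V₁)·sin θ₁ = (5862/1952)·sin 10.6° = 0.5524.
θ₂ = sin⁻¹(0.5524) = 33.53° (from vertical).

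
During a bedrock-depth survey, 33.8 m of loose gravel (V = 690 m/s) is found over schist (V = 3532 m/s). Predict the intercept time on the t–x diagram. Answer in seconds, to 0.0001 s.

0.0961 s

θ_c = arcsin(V₁/V₂) = arcsin(690/3532) = 11.27°; cos θ_c = 0.9807.
tᵢ = 2h·cos θ_c / V₁ = 2·33.8·0.9807 / 690 = 0.09608 s.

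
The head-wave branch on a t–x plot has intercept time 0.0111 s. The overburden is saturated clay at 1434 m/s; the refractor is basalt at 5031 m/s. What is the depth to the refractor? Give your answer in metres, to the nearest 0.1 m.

8.3 m

θ_c = arcsin(1434/5031) = 16.56°; cos θ_c = 0.9585.
tᵢ = 2h cos θ_c/V₁ ⇒ h = tᵢ·V₁/(2 cos θ_c) = 0.0111·1434/(2·0.9585) = 8.30 m.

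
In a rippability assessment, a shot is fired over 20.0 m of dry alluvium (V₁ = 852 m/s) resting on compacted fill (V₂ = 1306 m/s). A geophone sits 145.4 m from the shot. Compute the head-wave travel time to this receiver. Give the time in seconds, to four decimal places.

0.1469 s

t = x/V₂ + 2h·√(V₂²−V₁²)/(V₁V₂).
√(V₂²−V₁²) = √(1306²−852²) = 989.8 m/s; delay term = 2·20.0·989.8/(852·1306) = 0.03558 s.
t = 145.4/1306 + 0.03558 = 0.14691 s.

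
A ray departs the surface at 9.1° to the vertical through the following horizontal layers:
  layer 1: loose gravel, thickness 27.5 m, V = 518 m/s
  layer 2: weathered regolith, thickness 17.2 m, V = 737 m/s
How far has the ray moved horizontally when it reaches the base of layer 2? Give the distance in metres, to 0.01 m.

8.38 m

Apply Snell's law at each interface; in layer i the horizontal offset is hᵢ·tan θᵢ.
Layer 1: θ = 9.10°; offset = 27.5·tan 9.10° = 4.4048 m.
Layer 2: sin θ = 737·sin 9.1°/518 = 0.2250, θ = 13.00°; offset = 17.2·tan 13.00° = 3.9723 m.
Summing the layer offsets gives 8.3771 m.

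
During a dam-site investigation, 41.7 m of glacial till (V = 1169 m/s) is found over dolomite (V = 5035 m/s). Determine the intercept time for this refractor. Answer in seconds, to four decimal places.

θ_c = arcsin(V₁/V₂) = arcsin(1169/5035) = 13.43°; cos θ_c = 0.9727.
tᵢ = 2h·cos θ_c / V₁ = 2·41.7·0.9727 / 1169 = 0.06939 s.

0.0694 s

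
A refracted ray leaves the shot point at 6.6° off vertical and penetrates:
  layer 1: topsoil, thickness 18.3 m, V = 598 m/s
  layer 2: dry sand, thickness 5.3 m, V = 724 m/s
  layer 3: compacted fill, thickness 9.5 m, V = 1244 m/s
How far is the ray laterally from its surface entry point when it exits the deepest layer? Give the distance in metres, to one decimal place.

5.2 m

p = sin θ₁/V₁ = sin 6.6°/598 = 1.9220e-04 s/m is conserved through the stack.
Layer 1: θ = 6.60°; offset = 18.3·tan 6.60° = 2.117 m.
Layer 2: sin θ = p·724 = 0.1392 → θ = 8.00°; offset = 5.3·tan 8.00° = 0.745 m.
Layer 3: sin θ = p·1244 = 0.2391 → θ = 13.83°; offset = 9.5·tan 13.83° = 2.339 m.
Σ offsets = 5.201 m.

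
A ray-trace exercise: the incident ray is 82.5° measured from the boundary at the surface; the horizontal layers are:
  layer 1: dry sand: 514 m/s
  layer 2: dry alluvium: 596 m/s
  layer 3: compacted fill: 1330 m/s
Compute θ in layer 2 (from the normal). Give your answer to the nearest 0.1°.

From the normal: θ₁ = 90° − 82.5° = 7.5°.
Ray parameter p = sin 7.5° / 514 = 2.5394e-04 s/m.
sin θ_2 = p·V_2 = 2.5394e-04 × 596 = 0.1513.
θ_2 = 8.71° from the vertical.

8.7°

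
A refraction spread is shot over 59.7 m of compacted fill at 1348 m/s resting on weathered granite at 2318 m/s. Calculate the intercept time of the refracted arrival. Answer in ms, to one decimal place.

tᵢ = 2h·√(V₂²−V₁²)/(V₁V₂).
√(V₂²−V₁²) = √(2318²−1348²) = 1885.7 m/s.
tᵢ = 2·59.7·1885.7/(1348·2318) = 0.07206 s.

72.1 ms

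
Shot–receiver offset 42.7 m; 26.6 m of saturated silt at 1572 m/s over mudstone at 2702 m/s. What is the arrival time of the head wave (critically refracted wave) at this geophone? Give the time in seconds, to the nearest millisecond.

θ_c = arcsin(V₁/V₂) = arcsin(1572/2702) = 35.58°, cos θ_c = 0.8133.
Intercept time tᵢ = 2h cos θ_c / V₁ = 2·26.6·0.8133/1572 = 0.02753 s.
t = x/V₂ + tᵢ = 42.7/2702 + 0.02753 = 0.04333 s.

0.043 s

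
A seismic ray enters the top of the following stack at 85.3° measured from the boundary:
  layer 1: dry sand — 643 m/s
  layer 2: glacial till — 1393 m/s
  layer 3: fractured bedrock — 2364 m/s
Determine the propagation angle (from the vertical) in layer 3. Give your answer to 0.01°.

17.53°

From the normal: θ₁ = 90° − 85.3° = 4.7°.
Ray parameter p = sin 4.7° / 643 = 1.2743e-04 s/m.
sin θ_3 = p·V_3 = 1.2743e-04 × 2364 = 0.3012.
θ_3 = 17.53° from the vertical.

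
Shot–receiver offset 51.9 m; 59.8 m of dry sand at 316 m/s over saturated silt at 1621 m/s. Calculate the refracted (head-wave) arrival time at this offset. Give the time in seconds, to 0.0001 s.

0.4032 s

t = x/V₂ + 2h·√(V₂²−V₁²)/(V₁V₂).
√(V₂²−V₁²) = √(1621²−316²) = 1589.9 m/s; delay term = 2·59.8·1589.9/(316·1621) = 0.37122 s.
t = 51.9/1621 + 0.37122 = 0.40324 s.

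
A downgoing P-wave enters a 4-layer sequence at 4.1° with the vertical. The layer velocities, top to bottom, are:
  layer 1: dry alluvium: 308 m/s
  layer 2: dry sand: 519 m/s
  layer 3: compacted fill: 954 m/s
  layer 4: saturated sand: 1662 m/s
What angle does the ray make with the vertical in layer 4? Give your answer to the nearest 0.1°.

Snell's law across each interface conserves sin θ / V, so sin θ_4 = V_4·sin θ₁/V₁.
sin θ_4 = 1662 × sin 4.1° / 308 = 0.3858.
θ_4 = 22.69° from the vertical.

22.7°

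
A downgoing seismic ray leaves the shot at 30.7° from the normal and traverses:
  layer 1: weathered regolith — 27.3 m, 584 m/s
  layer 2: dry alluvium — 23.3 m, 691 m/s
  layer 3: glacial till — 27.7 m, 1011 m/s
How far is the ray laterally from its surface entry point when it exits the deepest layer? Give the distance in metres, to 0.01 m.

86.21 m

Ray parameter p = sin 30.7° / 584 m/s = 8.7422e-04 s/m.
Layer 1: θ = 30.70°; offset = 27.3·tan 30.70° = 16.2096 m.
Layer 2: sin θ = p·691 = 0.6041 → θ = 37.16°; offset = 23.3·tan 37.16° = 17.6619 m.
Layer 3: sin θ = p·1011 = 0.8838 → θ = 62.11°; offset = 27.7·tan 62.11° = 52.3346 m.
Total horizontal offset = 86.2061 m.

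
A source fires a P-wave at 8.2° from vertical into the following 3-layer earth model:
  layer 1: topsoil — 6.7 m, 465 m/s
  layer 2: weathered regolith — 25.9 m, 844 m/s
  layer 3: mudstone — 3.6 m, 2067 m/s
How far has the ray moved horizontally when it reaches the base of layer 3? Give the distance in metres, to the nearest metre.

11 m

p = sin θ₁/V₁ = sin 8.2°/465 = 3.0673e-04 s/m is conserved through the stack.
Layer 1: θ = 8.20°; offset = 6.7·tan 8.20° = 0.965 m.
Layer 2: sin θ = p·844 = 0.2589 → θ = 15.00°; offset = 25.9·tan 15.00° = 6.942 m.
Layer 3: sin θ = p·2067 = 0.6340 → θ = 39.35°; offset = 3.6·tan 39.35° = 2.951 m.
Summing the layer offsets gives 10.859 m.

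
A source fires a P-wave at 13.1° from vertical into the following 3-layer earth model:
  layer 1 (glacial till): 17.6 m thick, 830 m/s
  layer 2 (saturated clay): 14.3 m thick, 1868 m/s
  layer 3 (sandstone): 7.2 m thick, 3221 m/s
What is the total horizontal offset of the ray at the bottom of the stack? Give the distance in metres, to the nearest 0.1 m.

25.9 m

Apply Snell's law at each interface; in layer i the horizontal offset is hᵢ·tan θᵢ.
Layer 1: θ = 13.10°; offset = 17.6·tan 13.10° = 4.096 m.
Layer 2: sin θ = 1868·sin 13.1°/830 = 0.5101, θ = 30.67°; offset = 14.3·tan 30.67° = 8.481 m.
Layer 3: sin θ = 3221·sin 13.1°/830 = 0.8796, θ = 61.59°; offset = 7.2·tan 61.59° = 13.311 m.
Summing the layer offsets gives 25.887 m.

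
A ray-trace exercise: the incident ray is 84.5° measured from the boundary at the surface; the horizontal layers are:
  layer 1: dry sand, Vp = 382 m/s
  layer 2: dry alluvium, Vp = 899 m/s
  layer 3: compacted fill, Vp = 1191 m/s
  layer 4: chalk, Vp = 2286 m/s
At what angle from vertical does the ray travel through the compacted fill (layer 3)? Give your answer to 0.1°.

From the normal: θ₁ = 90° − 84.5° = 5.5°.
Snell's law across each interface conserves sin θ / V, so sin θ_3 = V_3·sin θ₁/V₁.
sin θ_3 = 1191 × sin 5.5° / 382 = 0.2988.
θ_3 = 17.39° from the vertical.

17.4°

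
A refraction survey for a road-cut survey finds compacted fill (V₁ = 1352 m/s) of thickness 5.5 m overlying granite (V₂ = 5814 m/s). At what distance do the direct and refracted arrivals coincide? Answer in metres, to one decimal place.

13.9 m

x_cross = 2h·√((V₂+V₁)/(V₂−V₁)).
(V₂+V₁)/(V₂−V₁) = (5814+1352)/(5814−1352) = 1.6060; √ = 1.2673.
x_cross = 2·5.5·1.2673 = 13.94 m.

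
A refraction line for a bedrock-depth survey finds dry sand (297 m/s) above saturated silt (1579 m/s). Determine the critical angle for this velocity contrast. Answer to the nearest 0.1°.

10.8°

Critical incidence: sin θ_c = V₁/V₂ = 297/1579 = 0.1881.
θ_c = arcsin 0.1881 = 10.84°.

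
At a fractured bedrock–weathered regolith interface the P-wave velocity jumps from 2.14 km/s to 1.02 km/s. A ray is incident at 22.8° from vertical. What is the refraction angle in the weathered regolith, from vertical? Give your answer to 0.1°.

10.6°

sin θ₁/V₁ = sin θ₂/V₂ ⇒ sin θ₂ = 1.02·sin 22.8°/2.14 = 1.02·0.3875/2.14 = 0.1847.
θ₂ = arcsin 0.1847 = 10.64° from the normal.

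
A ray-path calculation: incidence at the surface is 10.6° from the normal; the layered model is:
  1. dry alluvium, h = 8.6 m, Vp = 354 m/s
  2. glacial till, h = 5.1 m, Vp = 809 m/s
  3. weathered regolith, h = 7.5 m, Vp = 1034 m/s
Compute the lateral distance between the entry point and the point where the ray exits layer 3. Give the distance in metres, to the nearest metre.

9 m

Ray parameter p = sin 10.6° / 354 m/s = 5.1964e-04 s/m.
Layer 1: θ = 10.60°; offset = 8.6·tan 10.60° = 1.609 m.
Layer 2: sin θ = p·809 = 0.4204 → θ = 24.86°; offset = 5.1·tan 24.86° = 2.363 m.
Layer 3: sin θ = p·1034 = 0.5373 → θ = 32.50°; offset = 7.5·tan 32.50° = 4.778 m.
Total horizontal offset = 8.750 m.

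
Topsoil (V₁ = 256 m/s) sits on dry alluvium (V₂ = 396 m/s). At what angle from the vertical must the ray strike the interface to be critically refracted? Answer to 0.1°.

40.3°

At critical incidence the refracted ray runs along the interface (θ₂ = 90°), so sin θ_c = V₁/V₂.
θ_c = arcsin(256/396) = arcsin 0.6465 = 40.28°.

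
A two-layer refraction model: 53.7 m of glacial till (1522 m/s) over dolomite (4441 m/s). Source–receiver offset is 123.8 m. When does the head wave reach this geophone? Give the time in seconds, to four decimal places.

θ_c = arcsin(V₁/V₂) = arcsin(1522/4441) = 20.04°, cos θ_c = 0.9394.
Intercept time tᵢ = 2h cos θ_c / V₁ = 2·53.7·0.9394/1522 = 0.06629 s.
t = x/V₂ + tᵢ = 123.8/4441 + 0.06629 = 0.09417 s.

0.0942 s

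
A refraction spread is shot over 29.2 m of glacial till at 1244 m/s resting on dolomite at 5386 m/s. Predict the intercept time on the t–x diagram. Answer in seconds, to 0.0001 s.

θ_c = arcsin(V₁/V₂) = arcsin(1244/5386) = 13.35°; cos θ_c = 0.9730.
tᵢ = 2h·cos θ_c / V₁ = 2·29.2·0.9730 / 1244 = 0.04568 s.

0.0457 s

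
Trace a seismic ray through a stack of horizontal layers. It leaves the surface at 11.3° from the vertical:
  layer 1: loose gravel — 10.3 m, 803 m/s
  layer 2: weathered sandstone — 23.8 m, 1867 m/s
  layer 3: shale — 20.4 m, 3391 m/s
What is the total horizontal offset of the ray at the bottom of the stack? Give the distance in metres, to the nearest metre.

44 m

Apply Snell's law at each interface; in layer i the horizontal offset is hᵢ·tan θᵢ.
Layer 1: θ = 11.30°; offset = 10.3·tan 11.30° = 2.058 m.
Layer 2: sin θ = 1867·sin 11.3°/803 = 0.4556, θ = 27.10°; offset = 23.8·tan 27.10° = 12.180 m.
Layer 3: sin θ = 3391·sin 11.3°/803 = 0.8275, θ = 55.84°; offset = 20.4·tan 55.84° = 30.062 m.
Σ offsets = 44.300 m.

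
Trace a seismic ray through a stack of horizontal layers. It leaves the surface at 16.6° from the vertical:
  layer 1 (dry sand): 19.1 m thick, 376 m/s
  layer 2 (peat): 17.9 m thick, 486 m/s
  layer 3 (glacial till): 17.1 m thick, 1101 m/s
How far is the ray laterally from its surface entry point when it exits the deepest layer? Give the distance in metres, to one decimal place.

Apply Snell's law at each interface; in layer i the horizontal offset is hᵢ·tan θᵢ.
Layer 1: θ = 16.60°; offset = 19.1·tan 16.60° = 5.694 m.
Layer 2: sin θ = 486·sin 16.6°/376 = 0.3693, θ = 21.67°; offset = 17.9·tan 21.67° = 7.113 m.
Layer 3: sin θ = 1101·sin 16.6°/376 = 0.8366, θ = 56.78°; offset = 17.1·tan 56.78° = 26.109 m.
Summing the layer offsets gives 38.916 m.

38.9 m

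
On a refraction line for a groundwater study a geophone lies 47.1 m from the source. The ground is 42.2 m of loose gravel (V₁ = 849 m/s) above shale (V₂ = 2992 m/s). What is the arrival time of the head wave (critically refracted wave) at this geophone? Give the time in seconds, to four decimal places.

θ_c = arcsin(V₁/V₂) = arcsin(849/2992) = 16.48°, cos θ_c = 0.9589.
Intercept time tᵢ = 2h cos θ_c / V₁ = 2·42.2·0.9589/849 = 0.09532 s.
t = x/V₂ + tᵢ = 47.1/2992 + 0.09532 = 0.11107 s.

0.1111 s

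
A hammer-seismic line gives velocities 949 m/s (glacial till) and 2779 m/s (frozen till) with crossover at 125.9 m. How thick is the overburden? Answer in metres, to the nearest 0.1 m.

h = (x_cross/2)·√((V₂−V₁)/(V₂+V₁)).
(V₂−V₁)/(V₂+V₁) = (2779−949)/(2779+949) = 0.4909; √ = 0.7006.
h = (125.9/2)·0.7006 = 44.10 m.

44.1 m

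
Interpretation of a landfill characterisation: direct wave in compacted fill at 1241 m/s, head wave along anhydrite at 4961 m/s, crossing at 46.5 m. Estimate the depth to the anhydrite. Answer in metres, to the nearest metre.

x_cross = 2h·√((V₂+V₁)/(V₂−V₁)) → h = x_cross / (2·√((V₂+V₁)/(V₂−V₁))).
√((V₂+V₁)/(V₂−V₁)) = √((4961+1241)/(4961−1241)) = 1.2912.
h = 46.5 / (2·1.2912) = 18.01 m.

18 m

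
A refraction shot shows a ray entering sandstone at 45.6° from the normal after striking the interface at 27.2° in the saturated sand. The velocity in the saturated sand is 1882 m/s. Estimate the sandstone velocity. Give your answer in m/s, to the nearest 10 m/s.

Snell's law: sin 27.2°/V₁ = sin 45.6°/V₂.
V₂ = V₁·sin 45.6°/sin 27.2° = 1882 × 1.5631 = 2941.68 m/s.

2940 m/s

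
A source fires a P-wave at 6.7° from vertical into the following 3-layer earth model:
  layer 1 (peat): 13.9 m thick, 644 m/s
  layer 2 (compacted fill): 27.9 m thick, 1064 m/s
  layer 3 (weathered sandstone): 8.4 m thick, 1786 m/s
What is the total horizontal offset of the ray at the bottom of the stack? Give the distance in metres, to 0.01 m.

9.99 m

p = sin θ₁/V₁ = sin 6.7°/644 = 1.8117e-04 s/m is conserved through the stack.
Layer 1: θ = 6.70°; offset = 13.9·tan 6.70° = 1.6329 m.
Layer 2: sin θ = p·1064 = 0.1928 → θ = 11.11°; offset = 27.9·tan 11.11° = 5.4808 m.
Layer 3: sin θ = p·1786 = 0.3236 → θ = 18.88°; offset = 8.4·tan 18.88° = 2.8724 m.
Σ offsets = 9.9861 m.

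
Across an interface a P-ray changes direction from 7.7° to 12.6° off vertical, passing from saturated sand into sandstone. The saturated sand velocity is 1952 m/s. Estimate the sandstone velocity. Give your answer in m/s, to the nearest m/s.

Snell's law: sin 7.7°/V₁ = sin 12.6°/V₂.
V₂ = V₁·sin 12.6°/sin 7.7° = 1952 × 1.6281 = 3178.06 m/s.

3178 m/s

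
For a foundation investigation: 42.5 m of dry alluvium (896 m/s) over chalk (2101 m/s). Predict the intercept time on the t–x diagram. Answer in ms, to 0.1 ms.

tᵢ = 2h·√(V₂²−V₁²)/(V₁V₂).
√(V₂²−V₁²) = √(2101²−896²) = 1900.4 m/s.
tᵢ = 2·42.5·1900.4/(896·2101) = 0.08581 s.

85.8 ms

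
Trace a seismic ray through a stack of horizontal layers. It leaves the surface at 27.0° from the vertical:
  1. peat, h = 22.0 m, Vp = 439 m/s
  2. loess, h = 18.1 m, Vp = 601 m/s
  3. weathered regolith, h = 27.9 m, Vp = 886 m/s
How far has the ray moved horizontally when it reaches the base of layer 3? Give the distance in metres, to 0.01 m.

89.38 m

Apply Snell's law at each interface; in layer i the horizontal offset is hᵢ·tan θᵢ.
Layer 1: θ = 27.00°; offset = 22.0·tan 27.00° = 11.2096 m.
Layer 2: sin θ = 601·sin 27.0°/439 = 0.6215, θ = 38.43°; offset = 18.1·tan 38.43° = 14.3600 m.
Layer 3: sin θ = 886·sin 27.0°/439 = 0.9163, θ = 66.38°; offset = 27.9·tan 66.38° = 63.8134 m.
Summing the layer offsets gives 89.3830 m.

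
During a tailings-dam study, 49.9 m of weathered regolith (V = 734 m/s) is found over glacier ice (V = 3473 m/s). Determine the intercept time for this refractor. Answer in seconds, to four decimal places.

0.1329 s

θ_c = arcsin(V₁/V₂) = arcsin(734/3473) = 12.20°; cos θ_c = 0.9774.
tᵢ = 2h·cos θ_c / V₁ = 2·49.9·0.9774 / 734 = 0.13290 s.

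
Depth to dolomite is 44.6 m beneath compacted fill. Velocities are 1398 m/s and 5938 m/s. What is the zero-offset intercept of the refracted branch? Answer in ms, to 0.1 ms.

62.0 ms

tᵢ = 2h·√(V₂²−V₁²)/(V₁V₂).
√(V₂²−V₁²) = √(5938²−1398²) = 5771.1 m/s.
tᵢ = 2·44.6·5771.1/(1398·5938) = 0.06201 s.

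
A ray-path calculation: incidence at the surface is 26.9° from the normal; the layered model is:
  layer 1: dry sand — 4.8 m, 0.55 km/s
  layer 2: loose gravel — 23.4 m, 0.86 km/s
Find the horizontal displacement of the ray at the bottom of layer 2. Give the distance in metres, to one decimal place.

Apply Snell's law at each interface; in layer i the horizontal offset is hᵢ·tan θᵢ.
Layer 1: θ = 26.90°; offset = 4.8·tan 26.90° = 2.435 m.
Layer 2: sin θ = 0.86·sin 26.9°/0.55 = 0.7074, θ = 45.03°; offset = 23.4·tan 45.03° = 23.422 m.
Σ offsets = 25.857 m.

25.9 m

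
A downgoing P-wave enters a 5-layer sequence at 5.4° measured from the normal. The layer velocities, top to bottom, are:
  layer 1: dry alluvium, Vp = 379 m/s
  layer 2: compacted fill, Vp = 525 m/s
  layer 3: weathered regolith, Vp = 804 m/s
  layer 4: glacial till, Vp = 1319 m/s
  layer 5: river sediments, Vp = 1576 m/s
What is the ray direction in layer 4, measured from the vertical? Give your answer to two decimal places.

19.12°

Snell's law across each interface conserves sin θ / V, so sin θ_4 = V_4·sin θ₁/V₁.
sin θ_4 = 1319 × sin 5.4° / 379 = 0.3275.
θ_4 = 19.12° from the vertical.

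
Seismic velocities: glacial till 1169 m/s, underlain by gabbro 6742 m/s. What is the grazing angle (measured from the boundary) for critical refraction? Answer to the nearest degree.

At critical incidence the refracted ray runs along the interface (θ₂ = 90°), so sin θ_c = V₁/V₂.
θ_c = arcsin(1169/6742) = arcsin 0.1734 = 9.99°.
Measured from the interface: 90° − 9.99° = 80.01°.

80°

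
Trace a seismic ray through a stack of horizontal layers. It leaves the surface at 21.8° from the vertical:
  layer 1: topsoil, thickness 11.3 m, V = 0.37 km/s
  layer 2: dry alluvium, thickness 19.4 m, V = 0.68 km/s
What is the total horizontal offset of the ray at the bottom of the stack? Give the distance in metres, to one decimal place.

Apply Snell's law at each interface; in layer i the horizontal offset is hᵢ·tan θᵢ.
Layer 1: θ = 21.80°; offset = 11.3·tan 21.80° = 4.520 m.
Layer 2: sin θ = 0.68·sin 21.8°/0.37 = 0.6825, θ = 43.04°; offset = 19.4·tan 43.04° = 18.116 m.
Total horizontal offset = 22.636 m.

22.6 m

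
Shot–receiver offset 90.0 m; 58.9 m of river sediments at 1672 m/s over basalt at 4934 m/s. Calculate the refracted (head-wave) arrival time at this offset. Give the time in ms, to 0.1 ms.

84.5 ms

θ_c = arcsin(V₁/V₂) = arcsin(1672/4934) = 19.81°, cos θ_c = 0.9408.
Intercept time tᵢ = 2h cos θ_c / V₁ = 2·58.9·0.9408/1672 = 0.06629 s.
t = x/V₂ + tᵢ = 90.0/4934 + 0.06629 = 0.08453 s.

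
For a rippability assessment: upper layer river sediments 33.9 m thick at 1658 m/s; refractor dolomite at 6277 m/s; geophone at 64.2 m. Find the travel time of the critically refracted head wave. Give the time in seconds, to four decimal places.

t = x/V₂ + 2h·√(V₂²−V₁²)/(V₁V₂).
√(V₂²−V₁²) = √(6277²−1658²) = 6054.1 m/s; delay term = 2·33.9·6054.1/(1658·6277) = 0.03944 s.
t = 64.2/6277 + 0.03944 = 0.04967 s.

0.0497 s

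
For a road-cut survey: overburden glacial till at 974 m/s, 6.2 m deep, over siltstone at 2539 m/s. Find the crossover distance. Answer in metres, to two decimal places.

18.58 m

x_cross = 2h·√((V₂+V₁)/(V₂−V₁)).
(V₂+V₁)/(V₂−V₁) = (2539+974)/(2539−974) = 2.2447; √ = 1.4982.
x_cross = 2·6.2·1.4982 = 18.58 m.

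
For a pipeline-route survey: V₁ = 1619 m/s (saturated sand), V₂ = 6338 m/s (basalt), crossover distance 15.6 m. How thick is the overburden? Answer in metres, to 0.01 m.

6.01 m

h = (x_cross/2)·√((V₂−V₁)/(V₂+V₁)).
(V₂−V₁)/(V₂+V₁) = (6338−1619)/(6338+1619) = 0.5931; √ = 0.7701.
h = (15.6/2)·0.7701 = 6.01 m.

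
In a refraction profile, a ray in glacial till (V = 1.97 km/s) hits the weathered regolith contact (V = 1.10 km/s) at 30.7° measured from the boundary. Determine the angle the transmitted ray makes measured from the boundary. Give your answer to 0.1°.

Angle from the normal: 90° − 30.7° = 59.3°.
sin θ₁/V₁ = sin θ₂/V₂ ⇒ sin θ₂ = 1.10·sin 59.3°/1.97 = 1.10·0.8599/1.97 = 0.4801.
θ₂ = arcsin 0.4801 = 28.69° from the normal.
From the interface: 90° − 28.69° = 61.31°.

61.3°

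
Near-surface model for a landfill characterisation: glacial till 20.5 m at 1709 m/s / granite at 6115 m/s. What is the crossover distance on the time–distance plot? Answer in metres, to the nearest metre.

55 m

θ_c = arcsin(1709/6115) = 16.23°, so cos θ_c = 0.9602 and tᵢ = 2h cos θ_c/V₁ = 0.0230 s.
At crossover x/V₁ = x/V₂ + tᵢ ⇒ x = tᵢ/(1/V₁ − 1/V₂) = 0.02303/(5.8514e-04 − 1.6353e-04) = 54.64 m.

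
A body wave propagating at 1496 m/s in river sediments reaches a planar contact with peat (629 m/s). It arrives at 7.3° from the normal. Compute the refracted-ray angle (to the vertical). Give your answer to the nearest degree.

sin θ₁/V₁ = sin θ₂/V₂ ⇒ sin θ₂ = 629·sin 7.3°/1496 = 629·0.1271/1496 = 0.0534.
θ₂ = arcsin 0.0534 = 3.06° from the normal.

3°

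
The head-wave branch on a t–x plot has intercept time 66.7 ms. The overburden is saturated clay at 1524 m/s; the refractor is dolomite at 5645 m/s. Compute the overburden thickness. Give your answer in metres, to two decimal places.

52.79 m

h = tᵢ·V₁·V₂ / (2·√(V₂²−V₁²)).
√(V₂²−V₁²) = √(5645² − 1524²) = 5435.4 m/s.
h = 0.0667 s × 1524 × 5645 / (2 × 5435.4) = 52.79 m.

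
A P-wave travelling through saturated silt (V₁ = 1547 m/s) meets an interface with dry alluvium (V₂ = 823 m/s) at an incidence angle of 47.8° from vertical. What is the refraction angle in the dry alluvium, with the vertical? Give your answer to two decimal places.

Snell's law: sin θ₂ = (V₂/V₁)·sin θ₁ = (823/1547)·sin 47.8° = 0.3941.
θ₂ = sin⁻¹(0.3941) = 23.21° (from vertical).

23.21°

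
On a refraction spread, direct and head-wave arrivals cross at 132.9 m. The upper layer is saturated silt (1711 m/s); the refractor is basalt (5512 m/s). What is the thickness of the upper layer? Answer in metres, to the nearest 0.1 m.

48.2 m

h = (x_cross/2)·√((V₂−V₁)/(V₂+V₁)).
(V₂−V₁)/(V₂+V₁) = (5512−1711)/(5512+1711) = 0.5262; √ = 0.7254.
h = (132.9/2)·0.7254 = 48.20 m.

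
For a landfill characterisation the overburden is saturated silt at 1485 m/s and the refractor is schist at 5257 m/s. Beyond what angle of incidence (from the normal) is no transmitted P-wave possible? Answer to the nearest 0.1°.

16.4°

At critical incidence the refracted ray runs along the interface (θ₂ = 90°), so sin θ_c = V₁/V₂.
θ_c = arcsin(1485/5257) = arcsin 0.2825 = 16.41°.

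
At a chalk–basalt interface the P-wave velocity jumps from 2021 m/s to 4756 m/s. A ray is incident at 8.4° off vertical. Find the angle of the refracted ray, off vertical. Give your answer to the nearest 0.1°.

sin θ₁/V₁ = sin θ₂/V₂ ⇒ sin θ₂ = 4756·sin 8.4°/2021 = 4756·0.1461/2021 = 0.3438.
θ₂ = arcsin 0.3438 = 20.11° from the normal.

20.1°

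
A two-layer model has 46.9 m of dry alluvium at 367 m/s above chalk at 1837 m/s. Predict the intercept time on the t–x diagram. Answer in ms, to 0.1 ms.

250.4 ms

tᵢ = 2h·√(V₂²−V₁²)/(V₁V₂).
√(V₂²−V₁²) = √(1837²−367²) = 1800.0 m/s.
tᵢ = 2·46.9·1800.0/(367·1837) = 0.25043 s.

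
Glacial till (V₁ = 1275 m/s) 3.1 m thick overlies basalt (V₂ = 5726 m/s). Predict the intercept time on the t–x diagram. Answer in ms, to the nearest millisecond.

5 ms

θ_c = arcsin(V₁/V₂) = arcsin(1275/5726) = 12.87°; cos θ_c = 0.9749.
tᵢ = 2h·cos θ_c / V₁ = 2·3.1·0.9749 / 1275 = 0.00474 s.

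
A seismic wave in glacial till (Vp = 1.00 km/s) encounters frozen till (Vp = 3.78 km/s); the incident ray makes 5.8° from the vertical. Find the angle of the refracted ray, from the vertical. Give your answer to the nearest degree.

Snell's law: sin θ₂ = (V₂/V₁)·sin θ₁ = (3.78/1.00)·sin 5.8° = 0.3820.
θ₂ = sin⁻¹(0.3820) = 22.46° (from vertical).

22°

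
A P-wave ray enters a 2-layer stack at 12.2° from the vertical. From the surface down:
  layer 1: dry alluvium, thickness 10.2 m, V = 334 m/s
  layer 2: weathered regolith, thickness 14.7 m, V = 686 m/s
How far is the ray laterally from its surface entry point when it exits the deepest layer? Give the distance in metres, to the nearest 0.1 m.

Apply Snell's law at each interface; in layer i the horizontal offset is hᵢ·tan θᵢ.
Layer 1: θ = 12.20°; offset = 10.2·tan 12.20° = 2.205 m.
Layer 2: sin θ = 686·sin 12.2°/334 = 0.4340, θ = 25.72°; offset = 14.7·tan 25.72° = 7.082 m.
Σ offsets = 9.288 m.

9.3 m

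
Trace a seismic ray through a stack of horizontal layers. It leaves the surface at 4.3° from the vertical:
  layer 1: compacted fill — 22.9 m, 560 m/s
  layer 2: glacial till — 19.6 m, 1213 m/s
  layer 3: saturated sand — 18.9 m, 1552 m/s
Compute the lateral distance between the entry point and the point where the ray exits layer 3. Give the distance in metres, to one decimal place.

9.0 m

Apply Snell's law at each interface; in layer i the horizontal offset is hᵢ·tan θᵢ.
Layer 1: θ = 4.30°; offset = 22.9·tan 4.30° = 1.722 m.
Layer 2: sin θ = 1213·sin 4.3°/560 = 0.1624, θ = 9.35°; offset = 19.6·tan 9.35° = 3.226 m.
Layer 3: sin θ = 1552·sin 4.3°/560 = 0.2078, θ = 11.99°; offset = 18.9·tan 11.99° = 4.015 m.
Summing the layer offsets gives 8.963 m.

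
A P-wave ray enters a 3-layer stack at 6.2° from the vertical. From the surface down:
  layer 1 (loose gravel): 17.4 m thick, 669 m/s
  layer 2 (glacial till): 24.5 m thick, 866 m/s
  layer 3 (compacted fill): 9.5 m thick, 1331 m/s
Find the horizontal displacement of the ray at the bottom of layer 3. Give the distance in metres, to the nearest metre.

Apply Snell's law at each interface; in layer i the horizontal offset is hᵢ·tan θᵢ.
Layer 1: θ = 6.20°; offset = 17.4·tan 6.20° = 1.890 m.
Layer 2: sin θ = 866·sin 6.2°/669 = 0.1398, θ = 8.04°; offset = 24.5·tan 8.04° = 3.459 m.
Layer 3: sin θ = 1331·sin 6.2°/669 = 0.2149, θ = 12.41°; offset = 9.5·tan 12.41° = 2.090 m.
Σ offsets = 7.439 m.

7 m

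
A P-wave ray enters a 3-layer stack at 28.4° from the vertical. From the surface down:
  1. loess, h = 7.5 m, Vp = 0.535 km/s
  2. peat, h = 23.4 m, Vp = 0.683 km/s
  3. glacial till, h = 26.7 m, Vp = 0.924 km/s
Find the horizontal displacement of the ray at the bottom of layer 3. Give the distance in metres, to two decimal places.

60.40 m

Apply Snell's law at each interface; in layer i the horizontal offset is hᵢ·tan θᵢ.
Layer 1: θ = 28.40°; offset = 7.5·tan 28.40° = 4.0552 m.
Layer 2: sin θ = 0.683·sin 28.4°/0.535 = 0.6072, θ = 37.39°; offset = 23.4·tan 37.39° = 17.8824 m.
Layer 3: sin θ = 0.924·sin 28.4°/0.535 = 0.8215, θ = 55.23°; offset = 26.7·tan 55.23° = 38.4598 m.
Total horizontal offset = 60.3974 m.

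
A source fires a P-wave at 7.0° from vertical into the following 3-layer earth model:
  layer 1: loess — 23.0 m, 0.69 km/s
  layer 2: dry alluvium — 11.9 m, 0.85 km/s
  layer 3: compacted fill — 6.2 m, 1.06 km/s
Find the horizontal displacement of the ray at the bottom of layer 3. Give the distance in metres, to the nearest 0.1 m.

5.8 m

Apply Snell's law at each interface; in layer i the horizontal offset is hᵢ·tan θᵢ.
Layer 1: θ = 7.00°; offset = 23.0·tan 7.00° = 2.824 m.
Layer 2: sin θ = 0.85·sin 7.0°/0.69 = 0.1501, θ = 8.63°; offset = 11.9·tan 8.63° = 1.807 m.
Layer 3: sin θ = 1.06·sin 7.0°/0.69 = 0.1872, θ = 10.79°; offset = 6.2·tan 10.79° = 1.182 m.
Total horizontal offset = 5.813 m.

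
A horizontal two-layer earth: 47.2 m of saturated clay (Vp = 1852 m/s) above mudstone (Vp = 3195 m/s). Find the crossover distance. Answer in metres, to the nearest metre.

183 m

x_cross = 2h·√((V₂+V₁)/(V₂−V₁)).
(V₂+V₁)/(V₂−V₁) = (3195+1852)/(3195−1852) = 3.7580; √ = 1.9386.
x_cross = 2·47.2·1.9386 = 183.00 m.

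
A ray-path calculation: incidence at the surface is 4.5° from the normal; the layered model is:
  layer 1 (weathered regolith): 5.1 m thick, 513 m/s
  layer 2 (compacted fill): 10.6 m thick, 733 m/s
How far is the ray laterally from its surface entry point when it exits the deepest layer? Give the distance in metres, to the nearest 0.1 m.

Ray parameter p = sin 4.5° / 513 m/s = 1.5294e-04 s/m.
Layer 1: θ = 4.50°; offset = 5.1·tan 4.50° = 0.401 m.
Layer 2: sin θ = p·733 = 0.1121 → θ = 6.44°; offset = 10.6·tan 6.44° = 1.196 m.
Summing the layer offsets gives 1.597 m.

1.6 m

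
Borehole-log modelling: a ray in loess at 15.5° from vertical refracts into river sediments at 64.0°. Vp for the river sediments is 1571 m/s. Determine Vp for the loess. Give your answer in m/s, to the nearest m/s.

467 m/s

sin 15.5° = 0.2672; sin 64.0° = 0.8988.
V₁ = V₂·(sin θ₁/sin θ₂) = 1571·(0.2672/0.8988) = 467.11 m/s.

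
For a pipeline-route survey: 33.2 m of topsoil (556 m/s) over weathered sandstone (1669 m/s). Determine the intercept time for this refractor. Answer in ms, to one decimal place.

tᵢ = 2h·√(V₂²−V₁²)/(V₁V₂).
√(V₂²−V₁²) = √(1669²−556²) = 1573.7 m/s.
tᵢ = 2·33.2·1573.7/(556·1669) = 0.11260 s.

112.6 ms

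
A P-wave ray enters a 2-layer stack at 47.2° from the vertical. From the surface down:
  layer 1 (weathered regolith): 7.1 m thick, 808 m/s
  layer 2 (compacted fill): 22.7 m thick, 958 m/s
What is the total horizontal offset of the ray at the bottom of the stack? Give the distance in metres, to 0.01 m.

Apply Snell's law at each interface; in layer i the horizontal offset is hᵢ·tan θᵢ.
Layer 1: θ = 47.20°; offset = 7.1·tan 47.20° = 7.6673 m.
Layer 2: sin θ = 958·sin 47.2°/808 = 0.8699, θ = 60.45°; offset = 22.7·tan 60.45° = 40.0437 m.
Summing the layer offsets gives 47.7110 m.

47.71 m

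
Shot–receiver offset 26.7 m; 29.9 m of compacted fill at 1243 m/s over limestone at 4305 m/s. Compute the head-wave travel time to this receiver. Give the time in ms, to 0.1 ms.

t = x/V₂ + 2h·√(V₂²−V₁²)/(V₁V₂).
√(V₂²−V₁²) = √(4305²−1243²) = 4121.6 m/s; delay term = 2·29.9·4121.6/(1243·4305) = 0.04606 s.
t = 26.7/4305 + 0.04606 = 0.05226 s.

52.3 ms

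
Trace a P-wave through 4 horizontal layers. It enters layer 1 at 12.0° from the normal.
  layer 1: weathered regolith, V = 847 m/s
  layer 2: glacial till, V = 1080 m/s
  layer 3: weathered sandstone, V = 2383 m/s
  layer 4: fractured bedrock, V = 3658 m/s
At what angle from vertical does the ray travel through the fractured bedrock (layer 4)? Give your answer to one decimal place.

Ray parameter p = sin 12.0° / 847 = 2.4547e-04 s/m.
sin θ_4 = p·V_4 = 2.4547e-04 × 3658 = 0.8979.
θ_4 = 63.89° from the vertical.

63.9°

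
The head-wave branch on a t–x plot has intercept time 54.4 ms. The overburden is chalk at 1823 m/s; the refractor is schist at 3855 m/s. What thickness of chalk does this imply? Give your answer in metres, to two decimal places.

h = tᵢ·V₁·V₂ / (2·√(V₂²−V₁²)).
√(V₂²−V₁²) = √(3855² − 1823²) = 3396.7 m/s.
h = 0.0544 s × 1823 × 3855 / (2 × 3396.7) = 56.28 m.

56.28 m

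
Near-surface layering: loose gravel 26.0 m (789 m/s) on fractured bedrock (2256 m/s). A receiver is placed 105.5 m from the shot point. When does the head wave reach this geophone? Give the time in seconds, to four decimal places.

0.1085 s

t = x/V₂ + 2h·√(V₂²−V₁²)/(V₁V₂).
√(V₂²−V₁²) = √(2256²−789²) = 2113.5 m/s; delay term = 2·26.0·2113.5/(789·2256) = 0.06174 s.
t = 105.5/2256 + 0.06174 = 0.10851 s.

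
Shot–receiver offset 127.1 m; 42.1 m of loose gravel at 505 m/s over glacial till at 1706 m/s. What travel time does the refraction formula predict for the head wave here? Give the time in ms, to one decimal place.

t = x/V₂ + 2h·√(V₂²−V₁²)/(V₁V₂).
√(V₂²−V₁²) = √(1706²−505²) = 1629.5 m/s; delay term = 2·42.1·1629.5/(505·1706) = 0.15926 s.
t = 127.1/1706 + 0.15926 = 0.23376 s.

233.8 ms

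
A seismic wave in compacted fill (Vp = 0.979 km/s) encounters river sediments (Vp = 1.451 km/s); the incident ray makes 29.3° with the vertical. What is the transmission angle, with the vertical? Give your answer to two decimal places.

Snell's law: sin θ₂ = (V₂/V₁)·sin θ₁ = (1.451/0.979)·sin 29.3° = 0.7253.
θ₂ = sin⁻¹(0.7253) = 46.50° (from vertical).

46.50°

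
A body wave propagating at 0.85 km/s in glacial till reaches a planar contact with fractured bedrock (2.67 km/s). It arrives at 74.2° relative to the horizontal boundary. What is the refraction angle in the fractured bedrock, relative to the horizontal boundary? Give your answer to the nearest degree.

31°

Convert to the normal: θ₁ = 90° − 74.2° = 15.8°.
Snell's law: sin θ₂ = (V₂/V₁)·sin θ₁ = (2.67/0.85)·sin 15.8° = 0.8553.
θ₂ = arcsin 0.8553 = 58.79° from the normal.
From the interface: 90° − 58.79° = 31.21°.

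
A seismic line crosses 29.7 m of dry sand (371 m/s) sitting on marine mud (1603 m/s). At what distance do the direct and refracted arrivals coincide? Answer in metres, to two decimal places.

75.19 m

x_cross = 2h·√((V₂+V₁)/(V₂−V₁)).
(V₂+V₁)/(V₂−V₁) = (1603+371)/(1603−371) = 1.6023; √ = 1.2658.
x_cross = 2·29.7·1.2658 = 75.19 m.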